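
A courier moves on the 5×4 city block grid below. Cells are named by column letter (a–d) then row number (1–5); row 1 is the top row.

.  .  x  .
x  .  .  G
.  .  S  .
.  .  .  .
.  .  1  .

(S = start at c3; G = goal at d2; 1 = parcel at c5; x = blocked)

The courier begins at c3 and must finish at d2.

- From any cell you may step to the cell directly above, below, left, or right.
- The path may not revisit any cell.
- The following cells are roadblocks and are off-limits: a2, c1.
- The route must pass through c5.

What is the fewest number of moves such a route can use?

6

Any route passes through c5 somewhere between c3 and d2. Summing Manhattan distances along the two legs (c3 → c5 → d2) gives a lower bound of 2 + 4 = 6 moves.
A route of 6 moves achieves this: c3 → c4 → c5 → d5 → d4 → d3 → d2.
Since 6 matches the lower bound, it is optimal.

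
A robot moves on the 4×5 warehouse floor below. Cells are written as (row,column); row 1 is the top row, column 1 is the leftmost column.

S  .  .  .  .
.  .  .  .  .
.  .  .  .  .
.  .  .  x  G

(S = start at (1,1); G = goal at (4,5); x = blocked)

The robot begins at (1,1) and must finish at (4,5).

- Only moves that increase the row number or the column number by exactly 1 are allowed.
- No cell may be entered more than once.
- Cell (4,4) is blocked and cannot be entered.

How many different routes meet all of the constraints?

A right/down-only route from (1,1) to (4,5) makes exactly 3 down-moves and 4 right-moves in some order.
With no other constraints that would be C(7,3) = 35 routes.
Subtract routes through each blocked cell (inclusion–exclusion for overlaps): − through (4,4): 20 → 15.
That gives 15 routes.

15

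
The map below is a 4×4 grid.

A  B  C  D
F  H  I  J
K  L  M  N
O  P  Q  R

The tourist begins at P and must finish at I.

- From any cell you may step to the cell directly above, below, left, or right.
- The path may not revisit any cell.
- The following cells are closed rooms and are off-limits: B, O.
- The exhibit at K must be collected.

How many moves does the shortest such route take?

5

Any route passes through K somewhere between P and I. Summing Manhattan distances along the two legs (P → K → I) gives a lower bound of 2 + 3 = 5 moves.
A route of 5 moves achieves this: P → L → K → F → H → I.
Since 5 matches the lower bound, it is optimal.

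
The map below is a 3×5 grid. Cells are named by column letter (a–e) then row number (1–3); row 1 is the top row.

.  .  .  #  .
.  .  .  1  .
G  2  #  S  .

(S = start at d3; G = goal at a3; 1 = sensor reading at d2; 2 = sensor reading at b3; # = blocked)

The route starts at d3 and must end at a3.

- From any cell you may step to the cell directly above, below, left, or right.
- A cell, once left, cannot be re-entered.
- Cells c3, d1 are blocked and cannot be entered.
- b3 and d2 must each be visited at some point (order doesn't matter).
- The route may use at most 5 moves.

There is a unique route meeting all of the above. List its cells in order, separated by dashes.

The 5-move cap with required stops at b3, d2 leaves no slack for detours.
Route from d3: up to d2, 2× left (reaching b2), down to b3, left to a3 — 5 moves in all.
Check: all required cells visited; 5 ≤ 5 moves.

d3 - d2 - c2 - b2 - b3 - a3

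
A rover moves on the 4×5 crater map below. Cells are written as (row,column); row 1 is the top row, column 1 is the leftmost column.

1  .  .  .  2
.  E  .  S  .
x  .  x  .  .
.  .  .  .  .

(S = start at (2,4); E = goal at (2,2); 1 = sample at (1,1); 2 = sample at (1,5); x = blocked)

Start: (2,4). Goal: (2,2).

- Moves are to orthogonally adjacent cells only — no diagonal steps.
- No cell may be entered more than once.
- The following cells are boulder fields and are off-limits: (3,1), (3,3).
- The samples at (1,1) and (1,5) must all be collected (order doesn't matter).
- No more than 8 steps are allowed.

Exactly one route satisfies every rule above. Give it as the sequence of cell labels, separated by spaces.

The 8-move cap with required stops at (1,1), (1,5) leaves no slack for detours.
Route from (2,4): right 1 to (2,5), up 1 to (1,5), left 4 to (1,1), down 1 to (2,1), right 1 to (2,2) — 8 moves in all.
Check: all required cells visited; 8 ≤ 8 moves.

(2,4) (2,5) (1,5) (1,4) (1,3) (1,2) (1,1) (2,1) (2,2)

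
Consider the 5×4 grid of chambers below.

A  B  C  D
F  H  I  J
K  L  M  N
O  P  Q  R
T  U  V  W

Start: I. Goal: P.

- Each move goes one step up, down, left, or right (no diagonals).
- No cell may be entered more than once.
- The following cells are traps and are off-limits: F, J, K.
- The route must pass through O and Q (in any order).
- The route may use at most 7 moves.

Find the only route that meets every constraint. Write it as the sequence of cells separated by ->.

I -> M -> Q -> V -> U -> T -> O -> P

Any route must reach O and Q and still end at P within 7 moves, so the order of the required stops is forced.
Route from I: 3× down (reaching V), 2× left (reaching T), up to O, right to P — 7 moves in all.
Check: all required cells visited; 7 ≤ 7 moves.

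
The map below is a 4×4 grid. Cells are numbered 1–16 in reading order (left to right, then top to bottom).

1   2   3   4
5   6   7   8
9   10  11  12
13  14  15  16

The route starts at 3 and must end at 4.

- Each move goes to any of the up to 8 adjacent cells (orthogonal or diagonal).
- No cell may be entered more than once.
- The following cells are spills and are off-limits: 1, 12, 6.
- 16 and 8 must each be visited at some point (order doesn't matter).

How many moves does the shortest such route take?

7

Any route passes through 16 and 8 in some order between 3 and 4. Summing Chebyshev distances along each leg and taking the cheapest ordering (3 → 16 → 8 → 4) gives a lower bound of 3 + 2 + 1 = 6 moves.
The shortest route satisfying every rule uses 7 moves: 3 → 7 → 10 → 15 → 16 → 11 → 8 → 4.
The no-revisit rule (legs can't share cells) pushes the minimum above the 6-move bound; an exhaustive check rules out every length from 6 to 6, leaving 7 as the minimum.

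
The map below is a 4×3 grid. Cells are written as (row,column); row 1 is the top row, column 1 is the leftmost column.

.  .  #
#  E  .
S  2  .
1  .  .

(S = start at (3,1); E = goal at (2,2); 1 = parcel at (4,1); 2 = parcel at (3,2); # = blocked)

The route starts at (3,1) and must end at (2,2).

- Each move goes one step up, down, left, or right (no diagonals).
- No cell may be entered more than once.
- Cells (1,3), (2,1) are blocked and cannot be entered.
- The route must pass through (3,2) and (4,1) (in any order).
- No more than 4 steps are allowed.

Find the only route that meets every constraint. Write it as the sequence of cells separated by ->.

The budget equals the shortest possible length, so every move has to be on a shortest route through the required cells.
Route from (3,1): down to (4,1), right to (4,2), 2× up (reaching (2,2)) — 4 moves in all.
Check: all required cells visited; 4 ≤ 4 moves.

(3,1) -> (4,1) -> (4,2) -> (3,2) -> (2,2)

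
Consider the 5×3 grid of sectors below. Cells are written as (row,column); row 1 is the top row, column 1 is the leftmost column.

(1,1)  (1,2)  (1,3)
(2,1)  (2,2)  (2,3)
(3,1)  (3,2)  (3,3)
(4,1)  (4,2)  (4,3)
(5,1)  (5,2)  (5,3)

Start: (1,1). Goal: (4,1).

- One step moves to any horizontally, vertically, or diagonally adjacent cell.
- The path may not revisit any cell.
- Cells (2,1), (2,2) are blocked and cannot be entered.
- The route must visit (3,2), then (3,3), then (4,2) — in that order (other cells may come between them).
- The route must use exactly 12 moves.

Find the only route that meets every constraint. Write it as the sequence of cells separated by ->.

(1,1) -> (1,2) -> (1,3) -> (2,3) -> (3,2) -> (3,3) -> (4,3) -> (5,3) -> (5,2) -> (5,1) -> (4,2) -> (3,1) -> (4,1)

The waypoints must appear in the order (3,2), (3,3), (4,2), with no cell reused.
Route from (1,1): right 2 to (1,3), down 1 to (2,3), down-left 1 to (3,2), right 1 to (3,3), down 2 to (5,3), left 2 to (5,1), up-right 1 to (4,2), up-left 1 to (3,1), down 1 to (4,1) — 12 moves in all.
Check: order respected ((3,2) at step 4, (3,3) at step 5, (4,2) at step 10); 12 moves as required.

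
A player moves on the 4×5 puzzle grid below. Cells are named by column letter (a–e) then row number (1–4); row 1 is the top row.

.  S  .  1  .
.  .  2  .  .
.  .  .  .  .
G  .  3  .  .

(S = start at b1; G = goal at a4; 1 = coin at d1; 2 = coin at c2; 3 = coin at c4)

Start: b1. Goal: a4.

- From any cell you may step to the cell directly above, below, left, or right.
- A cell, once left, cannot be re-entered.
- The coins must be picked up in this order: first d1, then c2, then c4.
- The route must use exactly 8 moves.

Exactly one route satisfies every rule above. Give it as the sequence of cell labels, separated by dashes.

b1 - c1 - d1 - d2 - c2 - c3 - c4 - b4 - a4

The waypoints must appear in the order d1, c2, c4, with no cell reused.
Route from b1: 2× right (reaching d1), down to d2, left to c2, 2× down (reaching c4), 2× left (reaching a4) — 8 moves in all.
Check: order respected (1 at step 2, 2 at step 4, 3 at step 6); 8 moves as required.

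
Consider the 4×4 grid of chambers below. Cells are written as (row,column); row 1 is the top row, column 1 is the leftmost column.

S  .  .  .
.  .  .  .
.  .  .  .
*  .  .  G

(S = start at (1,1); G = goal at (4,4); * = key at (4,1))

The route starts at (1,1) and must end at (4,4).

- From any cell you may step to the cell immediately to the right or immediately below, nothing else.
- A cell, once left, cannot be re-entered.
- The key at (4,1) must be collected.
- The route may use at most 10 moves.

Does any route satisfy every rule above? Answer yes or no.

One route that works: (1,1) → (2,1) → (3,1) → (4,1) → (4,2) → (4,3) → (4,4).

yes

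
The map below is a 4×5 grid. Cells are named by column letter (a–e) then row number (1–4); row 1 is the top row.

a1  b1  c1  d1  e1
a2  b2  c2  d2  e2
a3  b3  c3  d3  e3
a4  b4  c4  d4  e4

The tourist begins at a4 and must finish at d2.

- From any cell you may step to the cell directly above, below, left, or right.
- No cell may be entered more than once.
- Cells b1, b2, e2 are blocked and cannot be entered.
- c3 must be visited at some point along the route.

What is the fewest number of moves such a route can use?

5

Any route passes through c3 somewhere between a4 and d2. Summing Manhattan distances along the two legs (a4 → c3 → d2) gives a lower bound of 3 + 2 = 5 moves.
A route of 5 moves achieves this: a4 → a3 → b3 → c3 → c2 → d2.
Since 5 matches the lower bound, it is optimal.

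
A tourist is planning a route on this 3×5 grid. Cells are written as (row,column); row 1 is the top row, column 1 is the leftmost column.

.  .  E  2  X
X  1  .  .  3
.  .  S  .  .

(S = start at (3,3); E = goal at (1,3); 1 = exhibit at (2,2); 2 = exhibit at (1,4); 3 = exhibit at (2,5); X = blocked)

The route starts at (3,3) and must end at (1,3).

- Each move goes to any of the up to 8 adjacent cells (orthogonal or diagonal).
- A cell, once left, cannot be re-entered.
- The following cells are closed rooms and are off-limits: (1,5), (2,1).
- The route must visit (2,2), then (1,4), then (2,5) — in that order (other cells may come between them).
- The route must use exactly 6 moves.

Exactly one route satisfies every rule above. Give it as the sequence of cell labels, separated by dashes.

(3,3) - (2,2) - (2,3) - (1,4) - (2,5) - (2,4) - (1,3)

The waypoints must appear in the order (2,2), (1,4), (2,5), with no cell reused.
Route from (3,3): up-left 1 to (2,2), right 1 to (2,3), up-right 1 to (1,4), down-right 1 to (2,5), left 1 to (2,4), up-left 1 to (1,3) — 6 moves in all.
Check: order respected (1 at step 1, 2 at step 3, 3 at step 4); 6 moves as required.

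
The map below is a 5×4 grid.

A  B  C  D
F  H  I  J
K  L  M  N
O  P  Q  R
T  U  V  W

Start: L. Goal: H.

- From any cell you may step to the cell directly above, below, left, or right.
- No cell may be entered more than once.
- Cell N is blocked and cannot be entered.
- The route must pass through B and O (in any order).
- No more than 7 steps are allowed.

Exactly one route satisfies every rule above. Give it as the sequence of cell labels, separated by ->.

The budget equals the shortest possible length, so every move has to be on a shortest route through the required cells.
Route from L: down to P, left to O, 3× up (reaching A), right to B, down to H — 7 moves in all.
Check: all required cells visited; 7 ≤ 7 moves.

L -> P -> O -> K -> F -> A -> B -> H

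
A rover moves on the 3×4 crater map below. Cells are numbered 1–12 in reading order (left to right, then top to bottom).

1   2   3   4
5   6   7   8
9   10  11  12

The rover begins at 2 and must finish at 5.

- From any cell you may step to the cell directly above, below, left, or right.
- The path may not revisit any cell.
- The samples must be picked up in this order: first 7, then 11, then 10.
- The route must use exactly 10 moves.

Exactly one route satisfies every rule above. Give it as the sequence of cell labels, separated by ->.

2 -> 6 -> 7 -> 3 -> 4 -> 8 -> 12 -> 11 -> 10 -> 9 -> 5

The waypoints must appear in the order 7, 11, 10, with no cell reused.
Route from 2: down to 6, right to 7, up to 3, right to 4, 2× down (reaching 12), 3× left (reaching 9), up to 5 — 10 moves in all.
Check: order respected (7 at step 2, 11 at step 7, 10 at step 8); 10 moves as required.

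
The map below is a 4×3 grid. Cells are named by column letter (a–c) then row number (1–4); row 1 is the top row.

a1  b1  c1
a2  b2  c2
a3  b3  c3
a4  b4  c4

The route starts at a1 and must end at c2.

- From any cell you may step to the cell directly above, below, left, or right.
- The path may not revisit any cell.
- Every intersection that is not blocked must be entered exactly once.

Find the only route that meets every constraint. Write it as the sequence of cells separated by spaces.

a1 a2 a3 a4 b4 c4 c3 b3 b2 b1 c1 c2

Need to visit all 12 open cells exactly once, starting at a1 and ending at c2.
Cell c4 has only two open neighbours (c3 and b4), so the path must pass straight through it: one of those is the cell it's entered from and the other is where it exits.
Route from a1: down 3 to a4, right 2 to c4, up 1 to c3, left 1 to b3, up 2 to b1, right 1 to c1, down 1 to c2 — 11 moves in all.
Check: all 12 open cells covered.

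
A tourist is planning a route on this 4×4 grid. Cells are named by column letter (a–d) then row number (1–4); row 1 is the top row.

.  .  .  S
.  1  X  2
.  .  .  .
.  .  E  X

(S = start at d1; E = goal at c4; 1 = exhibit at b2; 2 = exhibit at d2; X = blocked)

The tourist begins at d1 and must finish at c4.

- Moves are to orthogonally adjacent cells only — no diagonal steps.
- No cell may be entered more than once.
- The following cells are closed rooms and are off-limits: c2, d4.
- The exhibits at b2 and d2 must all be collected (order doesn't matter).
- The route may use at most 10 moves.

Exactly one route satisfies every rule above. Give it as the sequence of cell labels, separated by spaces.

The budget equals the shortest possible length, so every move has to be on a shortest route through the required cells.
Route from d1: 2× down (reaching d3), 2× left (reaching b3), up to b2, left to a2, 2× down (reaching a4), 2× right (reaching c4) — 10 moves in all.
Check: all required cells visited; 10 ≤ 10 moves.

d1 d2 d3 c3 b3 b2 a2 a3 a4 b4 c4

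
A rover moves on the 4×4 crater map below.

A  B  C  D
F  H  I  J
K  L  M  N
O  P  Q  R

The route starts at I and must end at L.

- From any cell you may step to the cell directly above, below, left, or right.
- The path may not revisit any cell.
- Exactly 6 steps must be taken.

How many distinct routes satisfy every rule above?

12

Need simple routes of exactly 6 moves from I to L (Manhattan distance 2, so 2 moves are spent on a detour and 2 undoing it).
Branch systematically from the start, pruning whenever the remaining move budget drops below the Manhattan distance to L or differs from it in parity. Grouping the completions by first move — via C: 4; via M: 2; via H: 2; via J: 4 — and summing: 4 + 2 + 2 + 4 = 12.
That gives 12 routes.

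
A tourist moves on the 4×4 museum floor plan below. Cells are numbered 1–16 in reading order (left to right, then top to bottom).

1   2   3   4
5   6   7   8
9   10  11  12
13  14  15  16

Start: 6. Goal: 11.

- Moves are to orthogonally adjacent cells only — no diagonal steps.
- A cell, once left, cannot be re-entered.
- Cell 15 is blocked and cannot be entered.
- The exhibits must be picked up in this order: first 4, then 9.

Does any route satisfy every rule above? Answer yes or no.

One route that works: 6 → 7 → 8 → 4 → 3 → 2 → 1 → 5 → 9 → 10 → 11.

yes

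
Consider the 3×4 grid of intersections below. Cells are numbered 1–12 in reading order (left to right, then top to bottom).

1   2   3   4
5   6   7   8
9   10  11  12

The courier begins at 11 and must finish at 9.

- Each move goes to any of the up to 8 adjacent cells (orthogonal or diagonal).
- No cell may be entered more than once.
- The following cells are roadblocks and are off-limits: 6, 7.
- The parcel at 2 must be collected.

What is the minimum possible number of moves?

5

Any route passes through 2 somewhere between 11 and 9. Summing Chebyshev distances along the two legs (11 → 2 → 9) gives a lower bound of 2 + 2 = 4 moves.
That bound ignores the blocked cells. Measuring each leg by the fewest moves that actually steer around them (11→2: 3; 2→9: 2) raises the lower bound to 5.
A route of 5 moves exists: 11 → 8 → 3 → 2 → 5 → 9.
Since 5 matches that lower bound, it is optimal.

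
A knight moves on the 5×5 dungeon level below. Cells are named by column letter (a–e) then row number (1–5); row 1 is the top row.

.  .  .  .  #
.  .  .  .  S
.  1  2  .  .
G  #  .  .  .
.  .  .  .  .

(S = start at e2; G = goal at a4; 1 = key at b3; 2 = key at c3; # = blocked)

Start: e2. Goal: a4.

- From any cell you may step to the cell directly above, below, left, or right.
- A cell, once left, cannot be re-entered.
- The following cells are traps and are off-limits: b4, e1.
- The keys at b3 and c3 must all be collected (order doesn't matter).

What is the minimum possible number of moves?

Any route passes through b3 and c3 in some order between e2 and a4. Summing Manhattan distances along each leg and taking the cheapest ordering (e2 → c3 → b3 → a4) gives a lower bound of 3 + 1 + 2 = 6 moves.
A route of 6 moves achieves this: e2 → e3 → d3 → c3 → b3 → a3 → a4.
Since 6 matches the lower bound, it is optimal.

6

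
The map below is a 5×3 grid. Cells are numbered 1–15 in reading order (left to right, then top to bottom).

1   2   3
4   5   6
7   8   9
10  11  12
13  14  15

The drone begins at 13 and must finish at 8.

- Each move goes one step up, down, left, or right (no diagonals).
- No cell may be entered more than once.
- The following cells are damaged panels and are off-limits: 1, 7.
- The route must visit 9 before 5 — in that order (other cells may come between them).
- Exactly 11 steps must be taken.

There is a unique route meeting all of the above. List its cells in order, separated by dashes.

The waypoints must appear in the order 9, 5, with no cell reused.
Route from 13: up 1 to 10, right 1 to 11, down 1 to 14, right 1 to 15, up 4 to 3, left 1 to 2, down 2 to 8 — 11 moves in all.
Check: order respected (9 at step 6, 5 at step 10); 11 moves as required.

13 - 10 - 11 - 14 - 15 - 12 - 9 - 6 - 3 - 2 - 5 - 8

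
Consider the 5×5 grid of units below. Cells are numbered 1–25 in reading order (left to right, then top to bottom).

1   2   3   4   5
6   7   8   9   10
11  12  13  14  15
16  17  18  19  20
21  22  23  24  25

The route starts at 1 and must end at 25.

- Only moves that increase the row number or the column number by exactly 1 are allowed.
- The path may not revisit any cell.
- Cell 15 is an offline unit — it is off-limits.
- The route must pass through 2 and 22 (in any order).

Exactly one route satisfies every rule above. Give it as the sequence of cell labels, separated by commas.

Moves only go right or down, so the column and row indices never decrease.
Route from 1: right to 2, 4× down (reaching 22), 3× right (reaching 25) — 8 moves in all.
Check: all required cells visited.

1, 2, 7, 12, 17, 22, 23, 24, 25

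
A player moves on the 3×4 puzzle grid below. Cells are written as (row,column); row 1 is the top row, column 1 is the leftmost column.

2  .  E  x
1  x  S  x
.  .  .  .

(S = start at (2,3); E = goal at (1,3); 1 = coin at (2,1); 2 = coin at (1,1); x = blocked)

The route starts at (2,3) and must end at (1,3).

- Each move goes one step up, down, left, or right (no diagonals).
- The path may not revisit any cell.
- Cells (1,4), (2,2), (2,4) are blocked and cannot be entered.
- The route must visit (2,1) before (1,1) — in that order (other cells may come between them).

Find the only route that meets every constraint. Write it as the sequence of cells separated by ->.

(2,3) -> (3,3) -> (3,2) -> (3,1) -> (2,1) -> (1,1) -> (1,2) -> (1,3)

The waypoints must appear in the order (2,1), (1,1), with no cell reused.
Route from (2,3): down 1 to (3,3), left 2 to (3,1), up 2 to (1,1), right 2 to (1,3) — 7 moves in all.
Check: order respected (1 at step 4, 2 at step 5).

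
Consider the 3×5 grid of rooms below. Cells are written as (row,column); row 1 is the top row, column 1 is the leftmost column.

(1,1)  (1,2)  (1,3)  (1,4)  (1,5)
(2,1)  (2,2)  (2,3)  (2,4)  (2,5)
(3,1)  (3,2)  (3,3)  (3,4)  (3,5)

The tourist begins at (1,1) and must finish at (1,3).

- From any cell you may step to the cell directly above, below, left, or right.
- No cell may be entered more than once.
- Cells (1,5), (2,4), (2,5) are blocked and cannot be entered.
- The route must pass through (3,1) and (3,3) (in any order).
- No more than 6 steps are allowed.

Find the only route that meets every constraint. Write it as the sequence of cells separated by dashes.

(1,1) - (2,1) - (3,1) - (3,2) - (3,3) - (2,3) - (1,3)

The budget equals the shortest possible length, so every move has to be on a shortest route through the required cells.
Route from (1,1): 2× down (reaching (3,1)), 2× right (reaching (3,3)), 2× up (reaching (1,3)) — 6 moves in all.
Check: all required cells visited; 6 ≤ 6 moves.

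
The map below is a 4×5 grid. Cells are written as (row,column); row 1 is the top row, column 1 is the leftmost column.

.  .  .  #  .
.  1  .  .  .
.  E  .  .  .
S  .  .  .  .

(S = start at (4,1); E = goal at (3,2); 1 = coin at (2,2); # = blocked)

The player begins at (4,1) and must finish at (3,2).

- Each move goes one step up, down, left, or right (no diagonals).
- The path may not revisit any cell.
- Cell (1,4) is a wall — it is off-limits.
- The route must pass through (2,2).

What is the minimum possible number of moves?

4

Any route passes through (2,2) somewhere between (4,1) and (3,2). Summing Manhattan distances along the two legs ((4,1) → (2,2) → (3,2)) gives a lower bound of 3 + 1 = 4 moves.
A route of 4 moves achieves this: (4,1) → (3,1) → (2,1) → (2,2) → (3,2).
Since 4 matches the lower bound, it is optimal.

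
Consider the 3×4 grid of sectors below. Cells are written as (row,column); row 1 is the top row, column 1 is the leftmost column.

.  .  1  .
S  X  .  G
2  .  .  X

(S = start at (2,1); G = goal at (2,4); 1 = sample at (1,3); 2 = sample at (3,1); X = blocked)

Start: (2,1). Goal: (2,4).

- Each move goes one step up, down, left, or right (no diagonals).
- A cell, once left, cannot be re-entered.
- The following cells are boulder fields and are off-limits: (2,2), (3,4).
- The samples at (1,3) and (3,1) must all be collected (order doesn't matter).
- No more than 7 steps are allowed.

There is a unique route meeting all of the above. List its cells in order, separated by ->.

(2,1) -> (3,1) -> (3,2) -> (3,3) -> (2,3) -> (1,3) -> (1,4) -> (2,4)

The 7-move cap with required stops at (1,3), (3,1) leaves no slack for detours.
Route from (2,1): down to (3,1), 2× right (reaching (3,3)), 2× up (reaching (1,3)), right to (1,4), down to (2,4) — 7 moves in all.
Check: all required cells visited; 7 ≤ 7 moves.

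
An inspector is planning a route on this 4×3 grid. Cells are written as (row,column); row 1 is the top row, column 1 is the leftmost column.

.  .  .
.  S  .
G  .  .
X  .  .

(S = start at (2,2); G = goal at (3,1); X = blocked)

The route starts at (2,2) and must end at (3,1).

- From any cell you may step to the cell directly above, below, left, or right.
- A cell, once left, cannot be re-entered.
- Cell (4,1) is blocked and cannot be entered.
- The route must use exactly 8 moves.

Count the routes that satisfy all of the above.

3

Need simple routes of exactly 8 moves from (2,2) to (3,1) (Manhattan distance 2, so 3 moves are spent on a detour and 3 undoing it).
Enumerating: (2,2) (1,2) (1,3) (2,3) (3,3) (4,3) (4,2) (3,2) (3,1) | (2,2) (3,2) (3,3) (2,3) (1,3) (1,2) (1,1) (2,1) (3,1) | (2,2) (2,1) (1,1) (1,2) (1,3) (2,3) (3,3) (3,2) (3,1).
That gives 3 routes.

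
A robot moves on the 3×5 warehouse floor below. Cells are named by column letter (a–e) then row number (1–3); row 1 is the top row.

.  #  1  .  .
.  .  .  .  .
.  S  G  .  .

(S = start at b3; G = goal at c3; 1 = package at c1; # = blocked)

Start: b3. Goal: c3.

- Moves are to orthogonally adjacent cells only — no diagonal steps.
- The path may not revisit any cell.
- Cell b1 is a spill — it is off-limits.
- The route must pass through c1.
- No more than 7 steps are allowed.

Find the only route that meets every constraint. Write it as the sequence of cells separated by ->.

b3 -> b2 -> c2 -> c1 -> d1 -> d2 -> d3 -> c3

Any route must reach c1 and still end at c3 within 7 moves, so the order of the required stops is forced.
Route from b3: up to b2, right to c2, up to c1, right to d1, 2× down (reaching d3), left to c3 — 7 moves in all.
Check: all required cells visited; 7 ≤ 7 moves.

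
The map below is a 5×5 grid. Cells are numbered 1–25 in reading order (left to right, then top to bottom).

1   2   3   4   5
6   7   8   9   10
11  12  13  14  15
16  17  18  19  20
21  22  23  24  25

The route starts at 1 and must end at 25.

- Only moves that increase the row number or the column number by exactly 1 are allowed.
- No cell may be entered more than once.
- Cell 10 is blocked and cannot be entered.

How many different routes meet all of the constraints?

A right/down-only route from 1 to 25 makes exactly 4 down-moves and 4 right-moves in some order.
With no other constraints that would be C(8,4) = 70 routes.
Subtract routes through each blocked cell (inclusion–exclusion for overlaps): − through 10: 5 → 65.
That gives 65 routes.

65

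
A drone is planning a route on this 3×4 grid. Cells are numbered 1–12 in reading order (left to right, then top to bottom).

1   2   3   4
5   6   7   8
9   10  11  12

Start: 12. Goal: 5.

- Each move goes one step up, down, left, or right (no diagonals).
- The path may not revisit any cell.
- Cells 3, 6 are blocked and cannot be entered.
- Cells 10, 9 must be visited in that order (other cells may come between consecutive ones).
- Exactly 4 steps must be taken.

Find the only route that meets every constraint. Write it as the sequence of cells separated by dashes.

The waypoints must appear in the order 10, 9, with no cell reused.
Route from 12: left 3 to 9, up 1 to 5 — 4 moves in all.
Check: order respected (10 at step 2, 9 at step 3); 4 moves as required.

12 - 11 - 10 - 9 - 5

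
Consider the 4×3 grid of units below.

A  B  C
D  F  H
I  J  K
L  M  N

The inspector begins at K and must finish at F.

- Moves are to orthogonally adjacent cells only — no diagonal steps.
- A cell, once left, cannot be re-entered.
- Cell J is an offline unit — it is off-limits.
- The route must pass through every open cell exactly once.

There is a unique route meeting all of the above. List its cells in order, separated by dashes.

K - N - M - L - I - D - A - B - C - H - F

Need to visit all 11 open cells exactly once, starting at K and ending at F.
Route from K: down to N, 2× left (reaching L), 3× up (reaching A), 2× right (reaching C), down to H, left to F — 10 moves in all.
Check: all 11 open cells covered.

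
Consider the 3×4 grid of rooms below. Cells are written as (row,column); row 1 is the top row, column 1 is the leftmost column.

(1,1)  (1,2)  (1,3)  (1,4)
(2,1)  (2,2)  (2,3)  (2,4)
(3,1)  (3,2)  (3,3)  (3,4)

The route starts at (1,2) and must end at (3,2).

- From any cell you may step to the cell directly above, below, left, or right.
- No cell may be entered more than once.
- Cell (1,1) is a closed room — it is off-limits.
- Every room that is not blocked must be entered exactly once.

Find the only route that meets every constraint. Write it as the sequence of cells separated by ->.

Need to visit all 11 open cells exactly once, starting at (1,2) and ending at (3,2).
Cell (2,1) has only two open neighbours ((3,1) and (2,2)), so the path must pass straight through it: one of those is the cell it's entered from and the other is where it exits.
Route from (1,2): 2× right (reaching (1,4)), 2× down (reaching (3,4)), left to (3,3), up to (2,3), 2× left (reaching (2,1)), down to (3,1), right to (3,2) — 10 moves in all.
Check: all 11 open cells covered.

(1,2) -> (1,3) -> (1,4) -> (2,4) -> (3,4) -> (3,3) -> (2,3) -> (2,2) -> (2,1) -> (3,1) -> (3,2)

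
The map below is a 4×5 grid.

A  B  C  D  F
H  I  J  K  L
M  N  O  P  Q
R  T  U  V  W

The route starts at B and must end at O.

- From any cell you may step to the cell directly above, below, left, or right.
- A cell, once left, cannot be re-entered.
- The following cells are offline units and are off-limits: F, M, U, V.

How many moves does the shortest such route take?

3

The Manhattan distance from B to O is |1−3| + |2−3| = 3, so at least 3 moves are needed.
A route of 3 moves achieves this: B → I → N → O.
Since 3 matches the lower bound, it is optimal.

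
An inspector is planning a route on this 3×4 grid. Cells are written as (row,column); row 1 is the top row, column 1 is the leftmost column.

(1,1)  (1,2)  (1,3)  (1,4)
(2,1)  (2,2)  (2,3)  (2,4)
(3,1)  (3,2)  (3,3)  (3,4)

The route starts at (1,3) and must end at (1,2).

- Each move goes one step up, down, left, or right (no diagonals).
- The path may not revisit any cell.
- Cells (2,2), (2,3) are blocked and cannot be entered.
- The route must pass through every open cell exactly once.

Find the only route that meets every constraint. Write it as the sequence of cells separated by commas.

(1,3), (1,4), (2,4), (3,4), (3,3), (3,2), (3,1), (2,1), (1,1), (1,2)

Need to visit all 10 open cells exactly once, starting at (1,3) and ending at (1,2).
Cell (3,4) has only two open neighbours ((2,4) and (3,3)), so the path must pass straight through it: one of those is the cell it's entered from and the other is where it exits.
Route from (1,3): right to (1,4), 2× down (reaching (3,4)), 3× left (reaching (3,1)), 2× up (reaching (1,1)), right to (1,2) — 9 moves in all.
Check: all 10 open cells covered.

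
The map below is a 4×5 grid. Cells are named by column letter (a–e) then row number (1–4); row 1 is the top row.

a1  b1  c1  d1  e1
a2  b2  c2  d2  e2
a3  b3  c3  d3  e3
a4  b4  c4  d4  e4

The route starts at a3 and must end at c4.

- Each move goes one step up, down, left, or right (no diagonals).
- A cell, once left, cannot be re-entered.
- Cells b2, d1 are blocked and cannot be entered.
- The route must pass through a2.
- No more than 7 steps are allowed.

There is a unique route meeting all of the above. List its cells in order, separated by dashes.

a3 - a2 - a1 - b1 - c1 - c2 - c3 - c4

The budget equals the shortest possible length, so every move has to be on a shortest route through the required cells.
Route from a3: up 2 to a1, right 2 to c1, down 3 to c4 — 7 moves in all.
Check: all required cells visited; 7 ≤ 7 moves.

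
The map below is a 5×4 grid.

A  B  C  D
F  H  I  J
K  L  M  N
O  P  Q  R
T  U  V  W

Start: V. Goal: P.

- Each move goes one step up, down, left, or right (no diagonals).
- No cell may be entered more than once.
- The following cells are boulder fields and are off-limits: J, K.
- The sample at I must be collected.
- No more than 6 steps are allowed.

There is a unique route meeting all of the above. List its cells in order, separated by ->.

V -> Q -> M -> I -> H -> L -> P

The 6-move cap with required stops at I leaves no slack for detours.
Route from V: up 3 to I, left 1 to H, down 2 to P — 6 moves in all.
Check: all required cells visited; 6 ≤ 6 moves.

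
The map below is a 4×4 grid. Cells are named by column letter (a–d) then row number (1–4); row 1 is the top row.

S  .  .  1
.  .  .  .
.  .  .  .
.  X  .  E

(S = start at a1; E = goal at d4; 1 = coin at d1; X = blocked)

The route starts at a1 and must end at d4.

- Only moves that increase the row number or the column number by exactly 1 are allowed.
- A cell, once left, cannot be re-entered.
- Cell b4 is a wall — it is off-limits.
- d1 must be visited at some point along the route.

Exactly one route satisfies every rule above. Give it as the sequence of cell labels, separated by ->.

Moves only go right or down, so the column and row indices never decrease.
Route from a1: 3× right (reaching d1), 3× down (reaching d4) — 6 moves in all.
Check: all required cells visited.

a1 -> b1 -> c1 -> d1 -> d2 -> d3 -> d4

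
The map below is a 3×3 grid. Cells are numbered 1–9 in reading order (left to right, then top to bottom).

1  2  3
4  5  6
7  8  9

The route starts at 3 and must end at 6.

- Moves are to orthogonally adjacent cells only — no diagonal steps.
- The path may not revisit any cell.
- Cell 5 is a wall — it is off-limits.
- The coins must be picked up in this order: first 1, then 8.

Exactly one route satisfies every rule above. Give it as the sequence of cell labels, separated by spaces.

The waypoints must appear in the order 1, 8, with no cell reused.
Route from 3: 2× left (reaching 1), 2× down (reaching 7), 2× right (reaching 9), up to 6 — 7 moves in all.
Check: order respected (1 at step 2, 8 at step 5).

3 2 1 4 7 8 9 6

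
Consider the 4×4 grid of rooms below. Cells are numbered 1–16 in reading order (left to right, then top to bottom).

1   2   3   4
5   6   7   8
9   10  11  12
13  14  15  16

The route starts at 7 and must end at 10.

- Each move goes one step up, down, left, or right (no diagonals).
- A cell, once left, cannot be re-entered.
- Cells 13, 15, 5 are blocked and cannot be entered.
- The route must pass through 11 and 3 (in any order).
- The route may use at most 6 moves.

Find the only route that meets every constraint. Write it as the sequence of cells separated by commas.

The 6-move cap with required stops at 11, 3 leaves no slack for detours.
Route from 7: up to 3, right to 4, 2× down (reaching 12), 2× left (reaching 10) — 6 moves in all.
Check: all required cells visited; 6 ≤ 6 moves.

7, 3, 4, 8, 12, 11, 10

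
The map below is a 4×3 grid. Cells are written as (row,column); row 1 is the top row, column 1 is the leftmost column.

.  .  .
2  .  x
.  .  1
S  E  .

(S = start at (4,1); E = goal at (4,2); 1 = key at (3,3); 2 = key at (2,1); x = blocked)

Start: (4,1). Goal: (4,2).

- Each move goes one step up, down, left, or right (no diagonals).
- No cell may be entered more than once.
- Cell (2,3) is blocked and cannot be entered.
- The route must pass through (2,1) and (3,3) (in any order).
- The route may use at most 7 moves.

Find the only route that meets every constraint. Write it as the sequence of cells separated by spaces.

(4,1) (3,1) (2,1) (2,2) (3,2) (3,3) (4,3) (4,2)

Any route must reach (2,1) and (3,3) and still end at (4,2) within 7 moves, so the order of the required stops is forced.
Route from (4,1): up 2 to (2,1), right 1 to (2,2), down 1 to (3,2), right 1 to (3,3), down 1 to (4,3), left 1 to (4,2) — 7 moves in all.
Check: all required cells visited; 7 ≤ 7 moves.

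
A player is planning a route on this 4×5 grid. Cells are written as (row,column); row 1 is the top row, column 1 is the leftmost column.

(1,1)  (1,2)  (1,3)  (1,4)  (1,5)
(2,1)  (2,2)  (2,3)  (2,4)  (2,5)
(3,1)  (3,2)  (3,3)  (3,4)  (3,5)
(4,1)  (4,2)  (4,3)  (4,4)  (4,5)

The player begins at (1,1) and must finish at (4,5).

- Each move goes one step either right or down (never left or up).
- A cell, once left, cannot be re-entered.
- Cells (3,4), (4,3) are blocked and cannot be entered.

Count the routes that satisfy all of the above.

A right/down-only route from (1,1) to (4,5) makes exactly 3 down-moves and 4 right-moves in some order.
With no other constraints that would be C(7,3) = 35 routes.
Subtract routes through each blocked cell (inclusion–exclusion for overlaps): − through (3,4): 20 − through (4,3): 10 → 5.
That gives 5 routes.

5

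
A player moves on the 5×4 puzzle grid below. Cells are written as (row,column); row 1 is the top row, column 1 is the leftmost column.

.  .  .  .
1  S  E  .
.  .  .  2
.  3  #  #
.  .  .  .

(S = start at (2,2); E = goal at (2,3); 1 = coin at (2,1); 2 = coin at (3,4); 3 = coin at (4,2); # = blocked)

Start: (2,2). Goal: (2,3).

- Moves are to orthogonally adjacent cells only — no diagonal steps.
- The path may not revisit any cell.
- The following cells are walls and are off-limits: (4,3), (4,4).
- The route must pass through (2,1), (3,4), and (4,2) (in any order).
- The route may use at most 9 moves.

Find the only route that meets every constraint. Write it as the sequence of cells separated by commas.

(2,2), (2,1), (3,1), (4,1), (4,2), (3,2), (3,3), (3,4), (2,4), (2,3)

Any route must reach (2,1), (3,4), and (4,2) and still end at (2,3) within 9 moves, so the order of the required stops is forced.
Route from (2,2): left to (2,1), 2× down (reaching (4,1)), right to (4,2), up to (3,2), 2× right (reaching (3,4)), up to (2,4), left to (2,3) — 9 moves in all.
Check: all required cells visited; 9 ≤ 9 moves.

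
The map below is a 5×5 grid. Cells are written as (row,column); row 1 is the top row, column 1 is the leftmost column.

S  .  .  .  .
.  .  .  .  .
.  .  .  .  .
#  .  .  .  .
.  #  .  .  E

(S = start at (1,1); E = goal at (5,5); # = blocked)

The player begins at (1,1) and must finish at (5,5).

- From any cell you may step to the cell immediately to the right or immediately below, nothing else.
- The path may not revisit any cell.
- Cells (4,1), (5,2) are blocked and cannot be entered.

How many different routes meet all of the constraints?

62

A right/down-only route from (1,1) to (5,5) makes exactly 4 down-moves and 4 right-moves in some order.
With no other constraints that would be C(8,4) = 70 routes.
Subtract routes through each blocked cell (inclusion–exclusion for overlaps): − through (4,1): 5 − through (5,2): 5 + through (4,1)&(5,2): 2 → 62.
That gives 62 routes.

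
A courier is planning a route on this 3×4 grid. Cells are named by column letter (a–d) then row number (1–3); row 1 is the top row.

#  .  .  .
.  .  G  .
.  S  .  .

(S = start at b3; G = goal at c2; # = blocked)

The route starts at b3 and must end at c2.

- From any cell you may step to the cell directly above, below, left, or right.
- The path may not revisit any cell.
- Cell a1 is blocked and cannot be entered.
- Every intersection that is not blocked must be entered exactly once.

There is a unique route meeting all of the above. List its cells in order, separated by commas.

b3, a3, a2, b2, b1, c1, d1, d2, d3, c3, c2

Need to visit all 11 open cells exactly once, starting at b3 and ending at c2.
Cell a3 has only two open neighbours (a2 and b3), so the path must pass straight through it: one of those is the cell it's entered from and the other is where it exits.
Route from b3: left 1 to a3, up 1 to a2, right 1 to b2, up 1 to b1, right 2 to d1, down 2 to d3, left 1 to c3, up 1 to c2 — 10 moves in all.
Check: all 11 open cells covered.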